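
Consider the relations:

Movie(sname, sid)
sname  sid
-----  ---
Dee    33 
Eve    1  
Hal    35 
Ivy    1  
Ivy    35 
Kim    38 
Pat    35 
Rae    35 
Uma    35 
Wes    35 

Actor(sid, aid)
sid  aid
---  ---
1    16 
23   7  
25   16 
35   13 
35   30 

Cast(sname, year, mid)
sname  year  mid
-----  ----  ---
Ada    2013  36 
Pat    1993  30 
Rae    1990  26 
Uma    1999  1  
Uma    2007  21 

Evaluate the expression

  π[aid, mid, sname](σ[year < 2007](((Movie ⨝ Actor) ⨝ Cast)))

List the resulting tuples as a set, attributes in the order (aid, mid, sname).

{(13, 1, Uma), (13, 26, Rae), (13, 30, Pat), (30, 1, Uma), (30, 26, Rae), (30, 30, Pat)}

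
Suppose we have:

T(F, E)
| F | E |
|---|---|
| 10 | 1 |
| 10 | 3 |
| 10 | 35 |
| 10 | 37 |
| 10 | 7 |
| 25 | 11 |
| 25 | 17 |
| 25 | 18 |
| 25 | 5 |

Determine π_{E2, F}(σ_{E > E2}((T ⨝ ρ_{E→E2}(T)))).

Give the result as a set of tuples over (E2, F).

{(1, 10), (11, 25), (17, 25), (3, 10), (35, 10), (5, 25), (7, 10)}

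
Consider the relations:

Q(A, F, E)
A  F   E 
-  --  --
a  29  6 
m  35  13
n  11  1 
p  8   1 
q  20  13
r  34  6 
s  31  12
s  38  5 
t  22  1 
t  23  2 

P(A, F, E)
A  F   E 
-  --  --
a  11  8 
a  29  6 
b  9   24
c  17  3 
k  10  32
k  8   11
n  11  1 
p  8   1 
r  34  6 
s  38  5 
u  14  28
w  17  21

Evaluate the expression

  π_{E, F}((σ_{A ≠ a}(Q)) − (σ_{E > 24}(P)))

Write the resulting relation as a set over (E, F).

{(1, 11), (1, 22), (1, 8), (12, 31), (13, 20), (13, 35), (2, 23), (5, 38), (6, 34)}

Selection A ≠ a: {(m, 35, 13), (n, 11, 1), (p, 8, 1), (q, 20, 13), (r, 34, 6), (s, 31, 12), (s, 38, 5), (t, 22, 1), (t, 23, 2)}
Selection E > 24: {(k, 10, 32), (u, 14, 28)}
Taking the difference: {(m, 35, 13), (n, 11, 1), (p, 8, 1), (q, 20, 13), (r, 34, 6), (s, 31, 12), (s, 38, 5), (t, 22, 1), (t, 23, 2)}
Projecting to E, F: {(1, 11), (1, 22), (1, 8), (12, 31), (13, 20), (13, 35), (2, 23), (5, 38), (6, 34)}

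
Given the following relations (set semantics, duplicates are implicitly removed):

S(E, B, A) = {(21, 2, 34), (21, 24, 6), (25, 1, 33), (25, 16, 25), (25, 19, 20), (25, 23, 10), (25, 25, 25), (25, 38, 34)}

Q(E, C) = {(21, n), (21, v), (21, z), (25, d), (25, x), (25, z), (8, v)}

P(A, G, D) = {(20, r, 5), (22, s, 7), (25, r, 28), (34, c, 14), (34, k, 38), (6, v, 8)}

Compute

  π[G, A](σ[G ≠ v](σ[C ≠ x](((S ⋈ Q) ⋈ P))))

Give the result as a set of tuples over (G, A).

S ⋈ Q (natural join on E): {(21, 2, 34, n), (21, 2, 34, v), (21, 2, 34, z), (21, 24, 6, n), (21, 24, 6, v), (21, 24, 6, z), (25, 1, 33, d), (25, 1, 33, x), (25, 1, 33, z), (25, 16, 25, d), (25, 16, 25, x), (25, 16, 25, z), (25, 19, 20, d), (25, 19, 20, x), (25, 19, 20, z), (25, 23, 10, d), (25, 23, 10, x), (25, 23, 10, z), (25, 25, 25, d), (25, 25, 25, x), (25, 25, 25, z), (25, 38, 34, d), (25, 38, 34, x), (25, 38, 34, z)}
(S ⋈ Q) ⋈ P (natural join on A): {(21, 2, 34, n, c, 14), (21, 2, 34, n, k, 38), (21, 2, 34, v, c, 14), (21, 2, 34, v, k, 38), (21, 2, 34, z, c, 14), (21, 2, 34, z, k, 38), (21, 24, 6, n, v, 8), (21, 24, 6, v, v, 8), (21, 24, 6, z, v, 8), (25, 16, 25, d, r, 28), (25, 16, 25, x, r, 28), (25, 16, 25, z, r, 28), (25, 19, 20, d, r, 5), (25, 19, 20, x, r, 5), (25, 19, 20, z, r, 5), (25, 25, 25, d, r, 28), (25, 25, 25, x, r, 28), (25, 25, 25, z, r, 28), (25, 38, 34, d, c, 14), (25, 38, 34, d, k, 38), (25, 38, 34, x, c, 14), (25, 38, 34, x, k, 38), (25, 38, 34, z, c, 14), (25, 38, 34, z, k, 38)}
Selection C ≠ x: {(21, 2, 34, n, c, 14), (21, 2, 34, n, k, 38), (21, 2, 34, v, c, 14), (21, 2, 34, v, k, 38), (21, 2, 34, z, c, 14), (21, 2, 34, z, k, 38), (21, 24, 6, n, v, 8), (21, 24, 6, v, v, 8), (21, 24, 6, z, v, 8), (25, 16, 25, d, r, 28), (25, 16, 25, z, r, 28), (25, 19, 20, d, r, 5), (25, 19, 20, z, r, 5), (25, 25, 25, d, r, 28), (25, 25, 25, z, r, 28), (25, 38, 34, d, c, 14), (25, 38, 34, d, k, 38), (25, 38, 34, z, c, 14), (25, 38, 34, z, k, 38)}
Selection G ≠ v: {(21, 2, 34, n, c, 14), (21, 2, 34, n, k, 38), (21, 2, 34, v, c, 14), (21, 2, 34, v, k, 38), (21, 2, 34, z, c, 14), (21, 2, 34, z, k, 38), (25, 16, 25, d, r, 28), (25, 16, 25, z, r, 28), (25, 19, 20, d, r, 5), (25, 19, 20, z, r, 5), (25, 25, 25, d, r, 28), (25, 25, 25, z, r, 28), (25, 38, 34, d, c, 14), (25, 38, 34, d, k, 38), (25, 38, 34, z, c, 14), (25, 38, 34, z, k, 38)}
Projecting to G, A (12 duplicate(s) eliminated): {(c, 34), (k, 34), (r, 20), (r, 25)}

{(c, 34), (k, 34), (r, 20), (r, 25)}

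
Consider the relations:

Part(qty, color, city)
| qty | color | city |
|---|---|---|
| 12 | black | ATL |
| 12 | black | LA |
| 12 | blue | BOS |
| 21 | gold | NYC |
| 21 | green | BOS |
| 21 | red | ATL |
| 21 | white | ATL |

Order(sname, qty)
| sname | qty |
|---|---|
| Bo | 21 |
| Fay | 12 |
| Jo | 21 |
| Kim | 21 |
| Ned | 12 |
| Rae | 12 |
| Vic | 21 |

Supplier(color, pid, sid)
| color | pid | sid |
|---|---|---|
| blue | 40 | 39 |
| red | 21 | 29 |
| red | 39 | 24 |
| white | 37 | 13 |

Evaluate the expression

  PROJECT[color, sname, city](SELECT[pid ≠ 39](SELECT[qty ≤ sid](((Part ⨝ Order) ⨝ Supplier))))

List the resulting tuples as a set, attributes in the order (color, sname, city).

{(blue, Fay, BOS), (blue, Ned, BOS), (blue, Rae, BOS), (red, Bo, ATL), (red, Jo, ATL), (red, Kim, ATL), (red, Vic, ATL)}

Natural join on qty: {(12, black, ATL, Fay), (12, black, ATL, Ned), (12, black, ATL, Rae), (12, black, LA, Fay), (12, black, LA, Ned), (12, black, LA, Rae), (12, blue, BOS, Fay), (12, blue, BOS, Ned), (12, blue, BOS, Rae), (21, gold, NYC, Bo), (21, gold, NYC, Jo), (21, gold, NYC, Kim), (21, gold, NYC, Vic), (21, green, BOS, Bo), (21, green, BOS, Jo), (21, green, BOS, Kim), (21, green, BOS, Vic), (21, red, ATL, Bo), (21, red, ATL, Jo), (21, red, ATL, Kim), (21, red, ATL, Vic), (21, white, ATL, Bo), (21, white, ATL, Jo), (21, white, ATL, Kim), (21, white, ATL, Vic)}
Natural join on color: {(12, blue, BOS, Fay, 40, 39), (12, blue, BOS, Ned, 40, 39), (12, blue, BOS, Rae, 40, 39), (21, red, ATL, Bo, 21, 29), (21, red, ATL, Bo, 39, 24), (21, red, ATL, Jo, 21, 29), (21, red, ATL, Jo, 39, 24), (21, red, ATL, Kim, 21, 29), (21, red, ATL, Kim, 39, 24), (21, red, ATL, Vic, 21, 29), (21, red, ATL, Vic, 39, 24), (21, white, ATL, Bo, 37, 13), (21, white, ATL, Jo, 37, 13), (21, white, ATL, Kim, 37, 13), (21, white, ATL, Vic, 37, 13)}
Apply σ_{qty ≤ sid}; surviving tuples: {(12, blue, BOS, Fay, 40, 39), (12, blue, BOS, Ned, 40, 39), (12, blue, BOS, Rae, 40, 39), (21, red, ATL, Bo, 21, 29), (21, red, ATL, Bo, 39, 24), (21, red, ATL, Jo, 21, 29), (21, red, ATL, Jo, 39, 24), (21, red, ATL, Kim, 21, 29), (21, red, ATL, Kim, 39, 24), (21, red, ATL, Vic, 21, 29), (21, red, ATL, Vic, 39, 24)}
Apply σ_{pid ≠ 39}; surviving tuples: {(12, blue, BOS, Fay, 40, 39), (12, blue, BOS, Ned, 40, 39), (12, blue, BOS, Rae, 40, 39), (21, red, ATL, Bo, 21, 29), (21, red, ATL, Jo, 21, 29), (21, red, ATL, Kim, 21, 29), (21, red, ATL, Vic, 21, 29)}
Projecting to color, sname, city: {(blue, Fay, BOS), (blue, Ned, BOS), (blue, Rae, BOS), (red, Bo, ATL), (red, Jo, ATL), (red, Kim, ATL), (red, Vic, ATL)}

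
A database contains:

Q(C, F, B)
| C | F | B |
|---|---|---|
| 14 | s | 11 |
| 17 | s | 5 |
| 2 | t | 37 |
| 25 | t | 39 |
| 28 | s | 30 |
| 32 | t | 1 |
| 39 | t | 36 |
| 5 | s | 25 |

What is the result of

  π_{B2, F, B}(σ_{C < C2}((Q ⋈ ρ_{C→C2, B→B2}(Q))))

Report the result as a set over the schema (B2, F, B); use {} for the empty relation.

ρ[C→C2, B→B2]: schema becomes (C2, F, B2); tuples unchanged.
Joining Q and ρ_{C→C2, B→B2}(Q) on F yields {(14, s, 11, 14, 11), (14, s, 11, 17, 5), (14, s, 11, 28, 30), (14, s, 11, 5, 25), (17, s, 5, 14, 11), (17, s, 5, 17, 5), (17, s, 5, 28, 30), (17, s, 5, 5, 25), (2, t, 37, 2, 37), (2, t, 37, 25, 39), (2, t, 37, 32, 1), (2, t, 37, 39, 36), (25, t, 39, 2, 37), (25, t, 39, 25, 39), (25, t, 39, 32, 1), (25, t, 39, 39, 36), (28, s, 30, 14, 11), (28, s, 30, 17, 5), (28, s, 30, 28, 30), (28, s, 30, 5, 25), (32, t, 1, 2, 37), (32, t, 1, 25, 39), (32, t, 1, 32, 1), (32, t, 1, 39, 36), (39, t, 36, 2, 37), (39, t, 36, 25, 39), (39, t, 36, 32, 1), (39, t, 36, 39, 36), (5, s, 25, 14, 11), (5, s, 25, 17, 5), (5, s, 25, 28, 30), (5, s, 25, 5, 25)}.
Filtering on C < C2 leaves {(14, s, 11, 17, 5), (14, s, 11, 28, 30), (17, s, 5, 28, 30), (2, t, 37, 25, 39), (2, t, 37, 32, 1), (2, t, 37, 39, 36), (25, t, 39, 32, 1), (25, t, 39, 39, 36), (32, t, 1, 39, 36), (5, s, 25, 14, 11), (5, s, 25, 17, 5), (5, s, 25, 28, 30)}.
π_{B2, F, B} gives {(1, t, 37), (1, t, 39), (11, s, 25), (30, s, 11), (30, s, 25), (30, s, 5), (36, t, 1), (36, t, 37), (36, t, 39), (39, t, 37), (5, s, 11), (5, s, 25)}.

{(1, t, 37), (1, t, 39), (11, s, 25), (30, s, 11), (30, s, 25), (30, s, 5), (36, t, 1), (36, t, 37), (36, t, 39), (39, t, 37), (5, s, 11), (5, s, 25)}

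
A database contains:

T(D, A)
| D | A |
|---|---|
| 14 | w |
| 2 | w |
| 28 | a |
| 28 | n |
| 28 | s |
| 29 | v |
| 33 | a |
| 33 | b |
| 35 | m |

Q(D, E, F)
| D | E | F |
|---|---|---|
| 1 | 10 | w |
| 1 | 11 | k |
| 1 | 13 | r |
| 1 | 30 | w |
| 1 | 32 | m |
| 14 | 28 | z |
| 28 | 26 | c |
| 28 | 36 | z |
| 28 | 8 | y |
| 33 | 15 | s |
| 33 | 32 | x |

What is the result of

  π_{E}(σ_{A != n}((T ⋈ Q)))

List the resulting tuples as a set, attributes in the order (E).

Joining T and Q on D yields {(14, w, 28, z), (28, a, 26, c), (28, a, 36, z), (28, a, 8, y), (28, n, 26, c), (28, n, 36, z), (28, n, 8, y), (28, s, 26, c), (28, s, 36, z), (28, s, 8, y), (33, a, 15, s), (33, a, 32, x), (33, b, 15, s), (33, b, 32, x)}.
Apply σ_{A != n}; surviving tuples: {(14, w, 28, z), (28, a, 26, c), (28, a, 36, z), (28, a, 8, y), (28, s, 26, c), (28, s, 36, z), (28, s, 8, y), (33, a, 15, s), (33, a, 32, x), (33, b, 15, s), (33, b, 32, x)}
π[E]: project onto (E) (5 duplicate(s) eliminated) → {15, 26, 28, 32, 36, 8}

{15, 26, 28, 32, 36, 8}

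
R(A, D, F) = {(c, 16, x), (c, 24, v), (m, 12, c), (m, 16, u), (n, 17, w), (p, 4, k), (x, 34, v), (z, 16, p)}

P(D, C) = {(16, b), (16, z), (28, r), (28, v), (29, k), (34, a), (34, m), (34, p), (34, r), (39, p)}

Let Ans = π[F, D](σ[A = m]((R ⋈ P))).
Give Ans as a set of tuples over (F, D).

Natural join on D: {(c, 16, x, b), (c, 16, x, z), (m, 16, u, b), (m, 16, u, z), (x, 34, v, a), (x, 34, v, m), (x, 34, v, p), (x, 34, v, r), (z, 16, p, b), (z, 16, p, z)}
σ[A = m]: keep tuples satisfying A = m → {(m, 16, u, b), (m, 16, u, z)}
Projecting to F, D (1 duplicate(s) eliminated): {(u, 16)}

{(u, 16)}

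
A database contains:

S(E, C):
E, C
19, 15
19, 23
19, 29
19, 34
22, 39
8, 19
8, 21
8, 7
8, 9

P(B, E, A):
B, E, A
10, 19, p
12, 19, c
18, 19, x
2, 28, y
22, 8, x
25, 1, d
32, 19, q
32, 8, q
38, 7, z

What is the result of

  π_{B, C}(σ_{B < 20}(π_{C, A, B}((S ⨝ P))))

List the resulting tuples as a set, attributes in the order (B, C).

{(10, 15), (10, 23), (10, 29), (10, 34), (12, 15), (12, 23), (12, 29), (12, 34), (18, 15), (18, 23), (18, 29), (18, 34)}

Natural join on E: {(19, 15, 10, p), (19, 15, 12, c), (19, 15, 18, x), (19, 15, 32, q), (19, 23, 10, p), (19, 23, 12, c), (19, 23, 18, x), (19, 23, 32, q), (19, 29, 10, p), (19, 29, 12, c), (19, 29, 18, x), (19, 29, 32, q), (19, 34, 10, p), (19, 34, 12, c), (19, 34, 18, x), (19, 34, 32, q), (8, 19, 22, x), (8, 19, 32, q), (8, 21, 22, x), (8, 21, 32, q), (8, 7, 22, x), (8, 7, 32, q), (8, 9, 22, x), (8, 9, 32, q)}
π_{C, A, B} gives {(15, c, 12), (15, p, 10), (15, q, 32), (15, x, 18), (19, q, 32), (19, x, 22), (21, q, 32), (21, x, 22), (23, c, 12), (23, p, 10), (23, q, 32), (23, x, 18), (29, c, 12), (29, p, 10), (29, q, 32), (29, x, 18), (34, c, 12), (34, p, 10), (34, q, 32), (34, x, 18), (7, q, 32), (7, x, 22), (9, q, 32), (9, x, 22)}.
Filtering on B < 20 leaves {(15, c, 12), (15, p, 10), (15, x, 18), (23, c, 12), (23, p, 10), (23, x, 18), (29, c, 12), (29, p, 10), (29, x, 18), (34, c, 12), (34, p, 10), (34, x, 18)}.
π_{B, C} gives {(10, 15), (10, 23), (10, 29), (10, 34), (12, 15), (12, 23), (12, 29), (12, 34), (18, 15), (18, 23), (18, 29), (18, 34)}.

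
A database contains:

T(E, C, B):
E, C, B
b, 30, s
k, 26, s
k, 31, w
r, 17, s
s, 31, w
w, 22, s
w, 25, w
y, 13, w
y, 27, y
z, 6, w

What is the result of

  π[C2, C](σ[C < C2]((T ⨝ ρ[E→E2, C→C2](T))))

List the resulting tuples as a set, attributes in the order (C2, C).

{(13, 6), (22, 17), (25, 13), (25, 6), (26, 17), (26, 22), (30, 17), (30, 22), (30, 26), (31, 13), (31, 25), (31, 6)}

ρ[E→E2, C→C2]: schema becomes (E2, C2, B); tuples unchanged.
T ⋈ ρ[E→E2, C→C2](T) (natural join on B): {(b, 30, s, b, 30), (b, 30, s, k, 26), (b, 30, s, r, 17), (b, 30, s, w, 22), (k, 26, s, b, 30), (k, 26, s, k, 26), (k, 26, s, r, 17), (k, 26, s, w, 22), (k, 31, w, k, 31), (k, 31, w, s, 31), (k, 31, w, w, 25), (k, 31, w, y, 13), (k, 31, w, z, 6), (r, 17, s, b, 30), (r, 17, s, k, 26), (r, 17, s, r, 17), (r, 17, s, w, 22), (s, 31, w, k, 31), (s, 31, w, s, 31), (s, 31, w, w, 25), (s, 31, w, y, 13), (s, 31, w, z, 6), (w, 22, s, b, 30), (w, 22, s, k, 26), (w, 22, s, r, 17), (w, 22, s, w, 22), (w, 25, w, k, 31), (w, 25, w, s, 31), (w, 25, w, w, 25), (w, 25, w, y, 13), (w, 25, w, z, 6), (y, 13, w, k, 31), (y, 13, w, s, 31), (y, 13, w, w, 25), (y, 13, w, y, 13), (y, 13, w, z, 6), (y, 27, y, y, 27), (z, 6, w, k, 31), (z, 6, w, s, 31), (z, 6, w, w, 25), (z, 6, w, y, 13), (z, 6, w, z, 6)}
σ[C < C2]: keep tuples satisfying C < C2 → {(k, 26, s, b, 30), (r, 17, s, b, 30), (r, 17, s, k, 26), (r, 17, s, w, 22), (w, 22, s, b, 30), (w, 22, s, k, 26), (w, 25, w, k, 31), (w, 25, w, s, 31), (y, 13, w, k, 31), (y, 13, w, s, 31), (y, 13, w, w, 25), (z, 6, w, k, 31), (z, 6, w, s, 31), (z, 6, w, w, 25), (z, 6, w, y, 13)}
π_{C2, C} gives {(13, 6), (22, 17), (25, 13), (25, 6), (26, 17), (26, 22), (30, 17), (30, 22), (30, 26), (31, 13), (31, 25), (31, 6)} (3 duplicate(s) eliminated).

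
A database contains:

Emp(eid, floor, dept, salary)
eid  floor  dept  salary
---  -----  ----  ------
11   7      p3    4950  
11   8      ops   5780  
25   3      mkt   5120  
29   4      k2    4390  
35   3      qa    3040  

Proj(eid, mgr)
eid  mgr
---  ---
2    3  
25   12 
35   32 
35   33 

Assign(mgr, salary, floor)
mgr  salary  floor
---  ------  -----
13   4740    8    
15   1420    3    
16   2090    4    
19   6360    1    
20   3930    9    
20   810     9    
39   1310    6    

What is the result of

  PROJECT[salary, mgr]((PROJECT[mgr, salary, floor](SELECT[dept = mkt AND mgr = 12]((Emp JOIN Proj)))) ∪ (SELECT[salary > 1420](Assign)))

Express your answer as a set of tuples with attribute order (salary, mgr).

Joining Emp and Proj on eid yields {(25, 3, mkt, 5120, 12), (35, 3, qa, 3040, 32), (35, 3, qa, 3040, 33)}.
σ[dept = mkt AND mgr = 12]: keep tuples satisfying dept = mkt AND mgr = 12 → {(25, 3, mkt, 5120, 12)}
π[mgr, salary, floor]: project onto (mgr, salary, floor) → {(12, 5120, 3)}
σ[salary > 1420]: keep tuples satisfying salary > 1420 → {(13, 4740, 8), (16, 2090, 4), (19, 6360, 1), (20, 3930, 9)}
Taking the union: {(12, 5120, 3), (13, 4740, 8), (16, 2090, 4), (19, 6360, 1), (20, 3930, 9)}
π[salary, mgr]: project onto (salary, mgr) → {(2090, 16), (3930, 20), (4740, 13), (5120, 12), (6360, 19)}

{(2090, 16), (3930, 20), (4740, 13), (5120, 12), (6360, 19)}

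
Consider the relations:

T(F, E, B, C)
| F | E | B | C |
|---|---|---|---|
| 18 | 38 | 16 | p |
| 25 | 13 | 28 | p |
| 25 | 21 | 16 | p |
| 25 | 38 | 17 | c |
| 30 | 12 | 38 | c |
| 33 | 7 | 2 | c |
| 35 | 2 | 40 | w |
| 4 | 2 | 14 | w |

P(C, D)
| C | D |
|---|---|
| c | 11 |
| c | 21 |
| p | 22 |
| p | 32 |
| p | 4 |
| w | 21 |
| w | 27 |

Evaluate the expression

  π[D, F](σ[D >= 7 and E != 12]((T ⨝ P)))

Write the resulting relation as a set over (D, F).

{(11, 25), (11, 33), (21, 25), (21, 33), (21, 35), (21, 4), (22, 18), (22, 25), (27, 35), (27, 4), (32, 18), (32, 25)}

Joining T and P on C yields {(18, 38, 16, p, 22), (18, 38, 16, p, 32), (18, 38, 16, p, 4), (25, 13, 28, p, 22), (25, 13, 28, p, 32), (25, 13, 28, p, 4), (25, 21, 16, p, 22), (25, 21, 16, p, 32), (25, 21, 16, p, 4), (25, 38, 17, c, 11), (25, 38, 17, c, 21), (30, 12, 38, c, 11), (30, 12, 38, c, 21), (33, 7, 2, c, 11), (33, 7, 2, c, 21), (35, 2, 40, w, 21), (35, 2, 40, w, 27), (4, 2, 14, w, 21), (4, 2, 14, w, 27)}.
Apply σ_{D >= 7 and E != 12}; surviving tuples: {(18, 38, 16, p, 22), (18, 38, 16, p, 32), (25, 13, 28, p, 22), (25, 13, 28, p, 32), (25, 21, 16, p, 22), (25, 21, 16, p, 32), (25, 38, 17, c, 11), (25, 38, 17, c, 21), (33, 7, 2, c, 11), (33, 7, 2, c, 21), (35, 2, 40, w, 21), (35, 2, 40, w, 27), (4, 2, 14, w, 21), (4, 2, 14, w, 27)}
π[D, F]: project onto (D, F) (2 duplicate(s) eliminated) → {(11, 25), (11, 33), (21, 25), (21, 33), (21, 35), (21, 4), (22, 18), (22, 25), (27, 35), (27, 4), (32, 18), (32, 25)}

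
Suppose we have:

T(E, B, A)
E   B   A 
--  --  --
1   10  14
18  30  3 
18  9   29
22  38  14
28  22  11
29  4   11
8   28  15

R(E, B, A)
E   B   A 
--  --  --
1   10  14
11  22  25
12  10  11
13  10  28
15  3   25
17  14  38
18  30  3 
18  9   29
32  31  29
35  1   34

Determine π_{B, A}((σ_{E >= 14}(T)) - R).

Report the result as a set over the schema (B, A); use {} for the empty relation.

σ[E >= 14]: keep tuples satisfying E >= 14 → {(18, 30, 3), (18, 9, 29), (22, 38, 14), (28, 22, 11), (29, 4, 11)}
Taking the difference: {(22, 38, 14), (28, 22, 11), (29, 4, 11)}
Projecting to B, A: {(22, 11), (38, 14), (4, 11)}

{(22, 11), (38, 14), (4, 11)}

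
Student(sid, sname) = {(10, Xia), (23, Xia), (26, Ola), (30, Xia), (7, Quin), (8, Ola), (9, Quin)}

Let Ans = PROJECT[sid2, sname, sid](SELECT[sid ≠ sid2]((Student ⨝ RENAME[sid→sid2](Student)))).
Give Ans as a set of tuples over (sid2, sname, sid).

ρ[sid→sid2]: schema becomes (sid2, sname); tuples unchanged.
Joining Student and RENAME[sid→sid2](Student) on sname yields {(10, Xia, 10), (10, Xia, 23), (10, Xia, 30), (23, Xia, 10), (23, Xia, 23), (23, Xia, 30), (26, Ola, 26), (26, Ola, 8), (30, Xia, 10), (30, Xia, 23), (30, Xia, 30), (7, Quin, 7), (7, Quin, 9), (8, Ola, 26), (8, Ola, 8), (9, Quin, 7), (9, Quin, 9)}.
Apply σ_{sid ≠ sid2}; surviving tuples: {(10, Xia, 23), (10, Xia, 30), (23, Xia, 10), (23, Xia, 30), (26, Ola, 8), (30, Xia, 10), (30, Xia, 23), (7, Quin, 9), (8, Ola, 26), (9, Quin, 7)}
π_{sid2, sname, sid} gives {(10, Xia, 23), (10, Xia, 30), (23, Xia, 10), (23, Xia, 30), (26, Ola, 8), (30, Xia, 10), (30, Xia, 23), (7, Quin, 9), (8, Ola, 26), (9, Quin, 7)}.

{(10, Xia, 23), (10, Xia, 30), (23, Xia, 10), (23, Xia, 30), (26, Ola, 8), (30, Xia, 10), (30, Xia, 23), (7, Quin, 9), (8, Ola, 26), (9, Quin, 7)}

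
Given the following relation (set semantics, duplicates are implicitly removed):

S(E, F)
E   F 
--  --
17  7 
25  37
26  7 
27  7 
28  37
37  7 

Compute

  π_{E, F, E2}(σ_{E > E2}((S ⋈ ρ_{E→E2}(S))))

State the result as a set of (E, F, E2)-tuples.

{(26, 7, 17), (27, 7, 17), (27, 7, 26), (28, 37, 25), (37, 7, 17), (37, 7, 26), (37, 7, 27)}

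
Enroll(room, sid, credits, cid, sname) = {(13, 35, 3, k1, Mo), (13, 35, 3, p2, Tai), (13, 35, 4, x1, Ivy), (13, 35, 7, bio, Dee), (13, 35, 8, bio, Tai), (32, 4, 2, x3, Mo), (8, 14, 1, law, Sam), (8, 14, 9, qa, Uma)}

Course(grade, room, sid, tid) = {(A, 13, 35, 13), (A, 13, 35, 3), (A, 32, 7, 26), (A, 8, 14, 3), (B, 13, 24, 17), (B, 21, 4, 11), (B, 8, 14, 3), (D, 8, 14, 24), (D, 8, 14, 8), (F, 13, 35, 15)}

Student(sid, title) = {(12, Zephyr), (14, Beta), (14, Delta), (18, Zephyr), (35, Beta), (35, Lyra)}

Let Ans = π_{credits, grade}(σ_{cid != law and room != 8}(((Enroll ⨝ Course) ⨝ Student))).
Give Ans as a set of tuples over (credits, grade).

{(3, A), (3, F), (4, A), (4, F), (7, A), (7, F), (8, A), (8, F)}

Joining Enroll and Course on room, sid yields {(13, 35, 3, k1, Mo, A, 13), (13, 35, 3, k1, Mo, A, 3), (13, 35, 3, k1, Mo, F, 15), (13, 35, 3, p2, Tai, A, 13), (13, 35, 3, p2, Tai, A, 3), (13, 35, 3, p2, Tai, F, 15), (13, 35, 4, x1, Ivy, A, 13), (13, 35, 4, x1, Ivy, A, 3), (13, 35, 4, x1, Ivy, F, 15), (13, 35, 7, bio, Dee, A, 13), (13, 35, 7, bio, Dee, A, 3), (13, 35, 7, bio, Dee, F, 15), (13, 35, 8, bio, Tai, A, 13), (13, 35, 8, bio, Tai, A, 3), (13, 35, 8, bio, Tai, F, 15), (8, 14, 1, law, Sam, A, 3), (8, 14, 1, law, Sam, B, 3), (8, 14, 1, law, Sam, D, 24), (8, 14, 1, law, Sam, D, 8), (8, 14, 9, qa, Uma, A, 3), (8, 14, 9, qa, Uma, B, 3), (8, 14, 9, qa, Uma, D, 24), (8, 14, 9, qa, Uma, D, 8)}.
Joining (Enroll ⨝ Course) and Student on sid yields {(13, 35, 3, k1, Mo, A, 13, Beta), (13, 35, 3, k1, Mo, A, 13, Lyra), (13, 35, 3, k1, Mo, A, 3, Beta), (13, 35, 3, k1, Mo, A, 3, Lyra), (13, 35, 3, k1, Mo, F, 15, Beta), (13, 35, 3, k1, Mo, F, 15, Lyra), (13, 35, 3, p2, Tai, A, 13, Beta), (13, 35, 3, p2, Tai, A, 13, Lyra), (13, 35, 3, p2, Tai, A, 3, Beta), (13, 35, 3, p2, Tai, A, 3, Lyra), (13, 35, 3, p2, Tai, F, 15, Beta), (13, 35, 3, p2, Tai, F, 15, Lyra), (13, 35, 4, x1, Ivy, A, 13, Beta), (13, 35, 4, x1, Ivy, A, 13, Lyra), (13, 35, 4, x1, Ivy, A, 3, Beta), (13, 35, 4, x1, Ivy, A, 3, Lyra), (13, 35, 4, x1, Ivy, F, 15, Beta), (13, 35, 4, x1, Ivy, F, 15, Lyra), (13, 35, 7, bio, Dee, A, 13, Beta), (13, 35, 7, bio, Dee, A, 13, Lyra), (13, 35, 7, bio, Dee, A, 3, Beta), (13, 35, 7, bio, Dee, A, 3, Lyra), (13, 35, 7, bio, Dee, F, 15, Beta), (13, 35, 7, bio, Dee, F, 15, Lyra), (13, 35, 8, bio, Tai, A, 13, Beta), (13, 35, 8, bio, Tai, A, 13, Lyra), (13, 35, 8, bio, Tai, A, 3, Beta), (13, 35, 8, bio, Tai, A, 3, Lyra), (13, 35, 8, bio, Tai, F, 15, Beta), (13, 35, 8, bio, Tai, F, 15, Lyra), (8, 14, 1, law, Sam, A, 3, Beta), (8, 14, 1, law, Sam, A, 3, Delta), (8, 14, 1, law, Sam, B, 3, Beta), (8, 14, 1, law, Sam, B, 3, Delta), (8, 14, 1, law, Sam, D, 24, Beta), (8, 14, 1, law, Sam, D, 24, Delta), (8, 14, 1, law, Sam, D, 8, Beta), (8, 14, 1, law, Sam, D, 8, Delta), (8, 14, 9, qa, Uma, A, 3, Beta), (8, 14, 9, qa, Uma, A, 3, Delta), (8, 14, 9, qa, Uma, B, 3, Beta), (8, 14, 9, qa, Uma, B, 3, Delta), (8, 14, 9, qa, Uma, D, 24, Beta), (8, 14, 9, qa, Uma, D, 24, Delta), (8, 14, 9, qa, Uma, D, 8, Beta), (8, 14, 9, qa, Uma, D, 8, Delta)}.
Filtering on cid != law and room != 8 leaves {(13, 35, 3, k1, Mo, A, 13, Beta), (13, 35, 3, k1, Mo, A, 13, Lyra), (13, 35, 3, k1, Mo, A, 3, Beta), (13, 35, 3, k1, Mo, A, 3, Lyra), (13, 35, 3, k1, Mo, F, 15, Beta), (13, 35, 3, k1, Mo, F, 15, Lyra), (13, 35, 3, p2, Tai, A, 13, Beta), (13, 35, 3, p2, Tai, A, 13, Lyra), (13, 35, 3, p2, Tai, A, 3, Beta), (13, 35, 3, p2, Tai, A, 3, Lyra), (13, 35, 3, p2, Tai, F, 15, Beta), (13, 35, 3, p2, Tai, F, 15, Lyra), (13, 35, 4, x1, Ivy, A, 13, Beta), (13, 35, 4, x1, Ivy, A, 13, Lyra), (13, 35, 4, x1, Ivy, A, 3, Beta), (13, 35, 4, x1, Ivy, A, 3, Lyra), (13, 35, 4, x1, Ivy, F, 15, Beta), (13, 35, 4, x1, Ivy, F, 15, Lyra), (13, 35, 7, bio, Dee, A, 13, Beta), (13, 35, 7, bio, Dee, A, 13, Lyra), (13, 35, 7, bio, Dee, A, 3, Beta), (13, 35, 7, bio, Dee, A, 3, Lyra), (13, 35, 7, bio, Dee, F, 15, Beta), (13, 35, 7, bio, Dee, F, 15, Lyra), (13, 35, 8, bio, Tai, A, 13, Beta), (13, 35, 8, bio, Tai, A, 13, Lyra), (13, 35, 8, bio, Tai, A, 3, Beta), (13, 35, 8, bio, Tai, A, 3, Lyra), (13, 35, 8, bio, Tai, F, 15, Beta), (13, 35, 8, bio, Tai, F, 15, Lyra)}.
Projecting to credits, grade (22 duplicate(s) eliminated): {(3, A), (3, F), (4, A), (4, F), (7, A), (7, F), (8, A), (8, F)}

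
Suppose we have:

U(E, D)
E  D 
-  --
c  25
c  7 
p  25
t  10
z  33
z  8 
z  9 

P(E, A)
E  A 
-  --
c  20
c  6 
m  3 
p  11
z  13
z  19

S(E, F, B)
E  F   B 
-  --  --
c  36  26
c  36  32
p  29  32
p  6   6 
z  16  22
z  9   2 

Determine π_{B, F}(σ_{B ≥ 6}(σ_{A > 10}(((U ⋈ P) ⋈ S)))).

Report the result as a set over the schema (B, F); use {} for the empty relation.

Joining U and P on E yields {(c, 25, 20), (c, 25, 6), (c, 7, 20), (c, 7, 6), (p, 25, 11), (z, 33, 13), (z, 33, 19), (z, 8, 13), (z, 8, 19), (z, 9, 13), (z, 9, 19)}.
Joining (U ⋈ P) and S on E yields {(c, 25, 20, 36, 26), (c, 25, 20, 36, 32), (c, 25, 6, 36, 26), (c, 25, 6, 36, 32), (c, 7, 20, 36, 26), (c, 7, 20, 36, 32), (c, 7, 6, 36, 26), (c, 7, 6, 36, 32), (p, 25, 11, 29, 32), (p, 25, 11, 6, 6), (z, 33, 13, 16, 22), (z, 33, 13, 9, 2), (z, 33, 19, 16, 22), (z, 33, 19, 9, 2), (z, 8, 13, 16, 22), (z, 8, 13, 9, 2), (z, 8, 19, 16, 22), (z, 8, 19, 9, 2), (z, 9, 13, 16, 22), (z, 9, 13, 9, 2), (z, 9, 19, 16, 22), (z, 9, 19, 9, 2)}.
Filtering on A > 10 leaves {(c, 25, 20, 36, 26), (c, 25, 20, 36, 32), (c, 7, 20, 36, 26), (c, 7, 20, 36, 32), (p, 25, 11, 29, 32), (p, 25, 11, 6, 6), (z, 33, 13, 16, 22), (z, 33, 13, 9, 2), (z, 33, 19, 16, 22), (z, 33, 19, 9, 2), (z, 8, 13, 16, 22), (z, 8, 13, 9, 2), (z, 8, 19, 16, 22), (z, 8, 19, 9, 2), (z, 9, 13, 16, 22), (z, 9, 13, 9, 2), (z, 9, 19, 16, 22), (z, 9, 19, 9, 2)}.
Filtering on B ≥ 6 leaves {(c, 25, 20, 36, 26), (c, 25, 20, 36, 32), (c, 7, 20, 36, 26), (c, 7, 20, 36, 32), (p, 25, 11, 29, 32), (p, 25, 11, 6, 6), (z, 33, 13, 16, 22), (z, 33, 19, 16, 22), (z, 8, 13, 16, 22), (z, 8, 19, 16, 22), (z, 9, 13, 16, 22), (z, 9, 19, 16, 22)}.
π[B, F]: project onto (B, F) (7 duplicate(s) eliminated) → {(22, 16), (26, 36), (32, 29), (32, 36), (6, 6)}

{(22, 16), (26, 36), (32, 29), (32, 36), (6, 6)}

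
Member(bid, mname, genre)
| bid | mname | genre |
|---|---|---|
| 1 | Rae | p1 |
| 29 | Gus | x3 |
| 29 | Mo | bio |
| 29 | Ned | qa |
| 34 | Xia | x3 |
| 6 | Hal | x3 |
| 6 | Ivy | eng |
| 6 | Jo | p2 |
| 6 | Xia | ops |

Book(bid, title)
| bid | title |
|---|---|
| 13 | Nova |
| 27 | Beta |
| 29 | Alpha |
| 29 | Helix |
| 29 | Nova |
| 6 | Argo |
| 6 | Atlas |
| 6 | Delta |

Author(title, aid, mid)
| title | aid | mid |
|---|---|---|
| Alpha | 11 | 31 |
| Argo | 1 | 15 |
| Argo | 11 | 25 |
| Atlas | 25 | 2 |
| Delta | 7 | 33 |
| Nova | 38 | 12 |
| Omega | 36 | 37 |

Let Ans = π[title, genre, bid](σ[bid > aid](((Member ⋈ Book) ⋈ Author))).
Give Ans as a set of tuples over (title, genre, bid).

{(Alpha, bio, 29), (Alpha, qa, 29), (Alpha, x3, 29), (Argo, eng, 6), (Argo, ops, 6), (Argo, p2, 6), (Argo, x3, 6)}

Natural join on bid: {(29, Gus, x3, Alpha), (29, Gus, x3, Helix), (29, Gus, x3, Nova), (29, Mo, bio, Alpha), (29, Mo, bio, Helix), (29, Mo, bio, Nova), (29, Ned, qa, Alpha), (29, Ned, qa, Helix), (29, Ned, qa, Nova), (6, Hal, x3, Argo), (6, Hal, x3, Atlas), (6, Hal, x3, Delta), (6, Ivy, eng, Argo), (6, Ivy, eng, Atlas), (6, Ivy, eng, Delta), (6, Jo, p2, Argo), (6, Jo, p2, Atlas), (6, Jo, p2, Delta), (6, Xia, ops, Argo), (6, Xia, ops, Atlas), (6, Xia, ops, Delta)}
Natural join on title: {(29, Gus, x3, Alpha, 11, 31), (29, Gus, x3, Nova, 38, 12), (29, Mo, bio, Alpha, 11, 31), (29, Mo, bio, Nova, 38, 12), (29, Ned, qa, Alpha, 11, 31), (29, Ned, qa, Nova, 38, 12), (6, Hal, x3, Argo, 1, 15), (6, Hal, x3, Argo, 11, 25), (6, Hal, x3, Atlas, 25, 2), (6, Hal, x3, Delta, 7, 33), (6, Ivy, eng, Argo, 1, 15), (6, Ivy, eng, Argo, 11, 25), (6, Ivy, eng, Atlas, 25, 2), (6, Ivy, eng, Delta, 7, 33), (6, Jo, p2, Argo, 1, 15), (6, Jo, p2, Argo, 11, 25), (6, Jo, p2, Atlas, 25, 2), (6, Jo, p2, Delta, 7, 33), (6, Xia, ops, Argo, 1, 15), (6, Xia, ops, Argo, 11, 25), (6, Xia, ops, Atlas, 25, 2), (6, Xia, ops, Delta, 7, 33)}
σ[bid > aid]: keep tuples satisfying bid > aid → {(29, Gus, x3, Alpha, 11, 31), (29, Mo, bio, Alpha, 11, 31), (29, Ned, qa, Alpha, 11, 31), (6, Hal, x3, Argo, 1, 15), (6, Ivy, eng, Argo, 1, 15), (6, Jo, p2, Argo, 1, 15), (6, Xia, ops, Argo, 1, 15)}
Projecting to title, genre, bid: {(Alpha, bio, 29), (Alpha, qa, 29), (Alpha, x3, 29), (Argo, eng, 6), (Argo, ops, 6), (Argo, p2, 6), (Argo, x3, 6)}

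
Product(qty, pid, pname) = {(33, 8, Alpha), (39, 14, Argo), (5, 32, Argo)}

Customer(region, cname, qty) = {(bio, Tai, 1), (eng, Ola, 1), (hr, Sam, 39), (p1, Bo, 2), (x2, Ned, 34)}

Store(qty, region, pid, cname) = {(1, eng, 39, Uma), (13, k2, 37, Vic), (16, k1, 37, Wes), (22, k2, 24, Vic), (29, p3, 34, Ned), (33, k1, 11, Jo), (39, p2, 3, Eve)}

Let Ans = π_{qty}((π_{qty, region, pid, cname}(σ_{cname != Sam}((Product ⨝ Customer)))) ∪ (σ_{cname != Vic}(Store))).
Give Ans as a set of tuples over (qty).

Product ⋈ Customer (natural join on qty): {(39, 14, Argo, hr, Sam)}
Filtering on cname != Sam leaves {}.
π[qty, region, pid, cname]: project onto (qty, region, pid, cname) → {}
Filtering on cname != Vic leaves {(1, eng, 39, Uma), (16, k1, 37, Wes), (29, p3, 34, Ned), (33, k1, 11, Jo), (39, p2, 3, Eve)}.
Union: {} with {(1, eng, 39, Uma), (16, k1, 37, Wes), (29, p3, 34, Ned), (33, k1, 11, Jo), (39, p2, 3, Eve)} → {(1, eng, 39, Uma), (16, k1, 37, Wes), (29, p3, 34, Ned), (33, k1, 11, Jo), (39, p2, 3, Eve)}
π[qty]: project onto (qty) → {1, 16, 29, 33, 39}

{1, 16, 29, 33, 39}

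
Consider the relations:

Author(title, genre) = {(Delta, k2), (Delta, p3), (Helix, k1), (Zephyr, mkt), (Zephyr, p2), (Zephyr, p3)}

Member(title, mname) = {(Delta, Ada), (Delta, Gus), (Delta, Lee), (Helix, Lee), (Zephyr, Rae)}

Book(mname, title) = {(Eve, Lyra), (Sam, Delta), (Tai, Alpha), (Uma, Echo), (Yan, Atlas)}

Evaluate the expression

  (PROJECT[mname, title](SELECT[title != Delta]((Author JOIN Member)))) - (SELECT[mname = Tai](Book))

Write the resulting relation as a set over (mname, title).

{(Lee, Helix), (Rae, Zephyr)}

Joining Author and Member on title yields {(Delta, k2, Ada), (Delta, k2, Gus), (Delta, k2, Lee), (Delta, p3, Ada), (Delta, p3, Gus), (Delta, p3, Lee), (Helix, k1, Lee), (Zephyr, mkt, Rae), (Zephyr, p2, Rae), (Zephyr, p3, Rae)}.
Apply σ_{title != Delta}; surviving tuples: {(Helix, k1, Lee), (Zephyr, mkt, Rae), (Zephyr, p2, Rae), (Zephyr, p3, Rae)}
π[mname, title]: project onto (mname, title) (2 duplicate(s) eliminated) → {(Lee, Helix), (Rae, Zephyr)}
Apply σ_{mname = Tai}; surviving tuples: {(Tai, Alpha)}
Taking the difference: {(Lee, Helix), (Rae, Zephyr)}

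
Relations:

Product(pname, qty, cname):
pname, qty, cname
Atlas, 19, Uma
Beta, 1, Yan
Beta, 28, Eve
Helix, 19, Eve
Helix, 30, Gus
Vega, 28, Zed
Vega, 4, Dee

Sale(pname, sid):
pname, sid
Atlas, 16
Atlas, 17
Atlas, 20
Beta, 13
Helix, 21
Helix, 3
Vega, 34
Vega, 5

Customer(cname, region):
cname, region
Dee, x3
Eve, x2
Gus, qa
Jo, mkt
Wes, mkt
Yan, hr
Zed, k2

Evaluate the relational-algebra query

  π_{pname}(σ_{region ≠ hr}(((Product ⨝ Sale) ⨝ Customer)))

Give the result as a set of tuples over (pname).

Joining Product and Sale on pname yields {(Atlas, 19, Uma, 16), (Atlas, 19, Uma, 17), (Atlas, 19, Uma, 20), (Beta, 1, Yan, 13), (Beta, 28, Eve, 13), (Helix, 19, Eve, 21), (Helix, 19, Eve, 3), (Helix, 30, Gus, 21), (Helix, 30, Gus, 3), (Vega, 28, Zed, 34), (Vega, 28, Zed, 5), (Vega, 4, Dee, 34), (Vega, 4, Dee, 5)}.
Joining (Product ⨝ Sale) and Customer on cname yields {(Beta, 1, Yan, 13, hr), (Beta, 28, Eve, 13, x2), (Helix, 19, Eve, 21, x2), (Helix, 19, Eve, 3, x2), (Helix, 30, Gus, 21, qa), (Helix, 30, Gus, 3, qa), (Vega, 28, Zed, 34, k2), (Vega, 28, Zed, 5, k2), (Vega, 4, Dee, 34, x3), (Vega, 4, Dee, 5, x3)}.
Selection region ≠ hr: {(Beta, 28, Eve, 13, x2), (Helix, 19, Eve, 21, x2), (Helix, 19, Eve, 3, x2), (Helix, 30, Gus, 21, qa), (Helix, 30, Gus, 3, qa), (Vega, 28, Zed, 34, k2), (Vega, 28, Zed, 5, k2), (Vega, 4, Dee, 34, x3), (Vega, 4, Dee, 5, x3)}
π[pname]: project onto (pname) (6 duplicate(s) eliminated) → {Beta, Helix, Vega}

{Beta, Helix, Vega}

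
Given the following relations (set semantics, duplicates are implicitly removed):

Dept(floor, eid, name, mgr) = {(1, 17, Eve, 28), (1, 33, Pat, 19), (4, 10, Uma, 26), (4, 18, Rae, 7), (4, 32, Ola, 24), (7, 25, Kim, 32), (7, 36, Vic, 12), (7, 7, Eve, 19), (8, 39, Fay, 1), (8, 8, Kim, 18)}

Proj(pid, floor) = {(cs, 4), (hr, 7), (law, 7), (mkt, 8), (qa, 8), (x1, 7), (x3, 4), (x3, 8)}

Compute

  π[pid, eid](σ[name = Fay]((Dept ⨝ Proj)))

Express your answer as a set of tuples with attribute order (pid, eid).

{(mkt, 39), (qa, 39), (x3, 39)}

Joining Dept and Proj on floor yields {(4, 10, Uma, 26, cs), (4, 10, Uma, 26, x3), (4, 18, Rae, 7, cs), (4, 18, Rae, 7, x3), (4, 32, Ola, 24, cs), (4, 32, Ola, 24, x3), (7, 25, Kim, 32, hr), (7, 25, Kim, 32, law), (7, 25, Kim, 32, x1), (7, 36, Vic, 12, hr), (7, 36, Vic, 12, law), (7, 36, Vic, 12, x1), (7, 7, Eve, 19, hr), (7, 7, Eve, 19, law), (7, 7, Eve, 19, x1), (8, 39, Fay, 1, mkt), (8, 39, Fay, 1, qa), (8, 39, Fay, 1, x3), (8, 8, Kim, 18, mkt), (8, 8, Kim, 18, qa), (8, 8, Kim, 18, x3)}.
Filtering on name = Fay leaves {(8, 39, Fay, 1, mkt), (8, 39, Fay, 1, qa), (8, 39, Fay, 1, x3)}.
Projecting to pid, eid: {(mkt, 39), (qa, 39), (x3, 39)}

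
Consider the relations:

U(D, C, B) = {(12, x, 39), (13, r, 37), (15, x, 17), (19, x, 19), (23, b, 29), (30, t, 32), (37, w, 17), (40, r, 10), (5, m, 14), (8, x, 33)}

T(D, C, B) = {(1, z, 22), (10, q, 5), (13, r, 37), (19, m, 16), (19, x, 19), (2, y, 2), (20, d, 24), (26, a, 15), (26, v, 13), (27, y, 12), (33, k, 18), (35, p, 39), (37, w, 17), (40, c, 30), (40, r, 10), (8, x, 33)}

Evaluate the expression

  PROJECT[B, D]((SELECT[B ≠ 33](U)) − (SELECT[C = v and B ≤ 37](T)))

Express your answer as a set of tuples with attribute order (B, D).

{(10, 40), (14, 5), (17, 15), (17, 37), (19, 19), (29, 23), (32, 30), (37, 13), (39, 12)}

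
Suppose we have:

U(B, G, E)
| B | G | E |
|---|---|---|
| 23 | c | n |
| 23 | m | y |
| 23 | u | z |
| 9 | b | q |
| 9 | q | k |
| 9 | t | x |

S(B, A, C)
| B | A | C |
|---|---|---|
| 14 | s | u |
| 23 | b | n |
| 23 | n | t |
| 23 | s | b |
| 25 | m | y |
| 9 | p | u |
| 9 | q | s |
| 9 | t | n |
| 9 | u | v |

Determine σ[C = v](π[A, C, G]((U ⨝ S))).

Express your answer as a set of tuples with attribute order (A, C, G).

Joining U and S on B yields {(23, c, n, b, n), (23, c, n, n, t), (23, c, n, s, b), (23, m, y, b, n), (23, m, y, n, t), (23, m, y, s, b), (23, u, z, b, n), (23, u, z, n, t), (23, u, z, s, b), (9, b, q, p, u), (9, b, q, q, s), (9, b, q, t, n), (9, b, q, u, v), (9, q, k, p, u), (9, q, k, q, s), (9, q, k, t, n), (9, q, k, u, v), (9, t, x, p, u), (9, t, x, q, s), (9, t, x, t, n), (9, t, x, u, v)}.
Keep only column(s) A, C, G: {(b, n, c), (b, n, m), (b, n, u), (n, t, c), (n, t, m), (n, t, u), (p, u, b), (p, u, q), (p, u, t), (q, s, b), (q, s, q), (q, s, t), (s, b, c), (s, b, m), (s, b, u), (t, n, b), (t, n, q), (t, n, t), (u, v, b), (u, v, q), (u, v, t)}
Apply σ_{C = v}; surviving tuples: {(u, v, b), (u, v, q), (u, v, t)}

{(u, v, b), (u, v, q), (u, v, t)}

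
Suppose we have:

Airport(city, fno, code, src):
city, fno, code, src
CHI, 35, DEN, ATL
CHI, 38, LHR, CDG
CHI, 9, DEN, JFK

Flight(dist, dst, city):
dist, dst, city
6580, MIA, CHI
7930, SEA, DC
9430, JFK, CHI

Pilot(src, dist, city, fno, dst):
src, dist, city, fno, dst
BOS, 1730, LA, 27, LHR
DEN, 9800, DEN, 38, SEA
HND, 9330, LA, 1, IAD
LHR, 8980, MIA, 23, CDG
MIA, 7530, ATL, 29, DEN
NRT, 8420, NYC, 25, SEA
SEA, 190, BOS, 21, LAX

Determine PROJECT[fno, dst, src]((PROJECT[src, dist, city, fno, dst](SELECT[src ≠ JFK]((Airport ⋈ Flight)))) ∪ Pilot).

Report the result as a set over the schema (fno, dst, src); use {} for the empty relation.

{(1, IAD, HND), (21, LAX, SEA), (23, CDG, LHR), (25, SEA, NRT), (27, LHR, BOS), (29, DEN, MIA), (35, JFK, ATL), (35, MIA, ATL), (38, JFK, CDG), (38, MIA, CDG), (38, SEA, DEN)}

Joining Airport and Flight on city yields {(CHI, 35, DEN, ATL, 6580, MIA), (CHI, 35, DEN, ATL, 9430, JFK), (CHI, 38, LHR, CDG, 6580, MIA), (CHI, 38, LHR, CDG, 9430, JFK), (CHI, 9, DEN, JFK, 6580, MIA), (CHI, 9, DEN, JFK, 9430, JFK)}.
Selection src ≠ JFK: {(CHI, 35, DEN, ATL, 6580, MIA), (CHI, 35, DEN, ATL, 9430, JFK), (CHI, 38, LHR, CDG, 6580, MIA), (CHI, 38, LHR, CDG, 9430, JFK)}
Projecting to src, dist, city, fno, dst: {(ATL, 6580, CHI, 35, MIA), (ATL, 9430, CHI, 35, JFK), (CDG, 6580, CHI, 38, MIA), (CDG, 9430, CHI, 38, JFK)}
Union: {(ATL, 6580, CHI, 35, MIA), (ATL, 9430, CHI, 35, JFK), (CDG, 6580, CHI, 38, MIA), (CDG, 9430, CHI, 38, JFK)} with {(BOS, 1730, LA, 27, LHR), (DEN, 9800, DEN, 38, SEA), (HND, 9330, LA, 1, IAD), (LHR, 8980, MIA, 23, CDG), (MIA, 7530, ATL, 29, DEN), (NRT, 8420, NYC, 25, SEA), (SEA, 190, BOS, 21, LAX)} → {(ATL, 6580, CHI, 35, MIA), (ATL, 9430, CHI, 35, JFK), (BOS, 1730, LA, 27, LHR), (CDG, 6580, CHI, 38, MIA), (CDG, 9430, CHI, 38, JFK), (DEN, 9800, DEN, 38, SEA), (HND, 9330, LA, 1, IAD), (LHR, 8980, MIA, 23, CDG), (MIA, 7530, ATL, 29, DEN), (NRT, 8420, NYC, 25, SEA), (SEA, 190, BOS, 21, LAX)}
Projecting to fno, dst, src: {(1, IAD, HND), (21, LAX, SEA), (23, CDG, LHR), (25, SEA, NRT), (27, LHR, BOS), (29, DEN, MIA), (35, JFK, ATL), (35, MIA, ATL), (38, JFK, CDG), (38, MIA, CDG), (38, SEA, DEN)}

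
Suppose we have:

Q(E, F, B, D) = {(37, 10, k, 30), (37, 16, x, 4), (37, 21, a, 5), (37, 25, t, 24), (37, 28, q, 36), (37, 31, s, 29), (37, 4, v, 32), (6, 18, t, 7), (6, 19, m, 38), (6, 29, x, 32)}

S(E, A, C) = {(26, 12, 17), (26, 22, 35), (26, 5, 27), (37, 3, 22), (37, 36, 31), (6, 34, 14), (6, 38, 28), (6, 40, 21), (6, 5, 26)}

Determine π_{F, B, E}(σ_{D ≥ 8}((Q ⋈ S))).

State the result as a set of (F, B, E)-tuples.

Natural join on E: {(37, 10, k, 30, 3, 22), (37, 10, k, 30, 36, 31), (37, 16, x, 4, 3, 22), (37, 16, x, 4, 36, 31), (37, 21, a, 5, 3, 22), (37, 21, a, 5, 36, 31), (37, 25, t, 24, 3, 22), (37, 25, t, 24, 36, 31), (37, 28, q, 36, 3, 22), (37, 28, q, 36, 36, 31), (37, 31, s, 29, 3, 22), (37, 31, s, 29, 36, 31), (37, 4, v, 32, 3, 22), (37, 4, v, 32, 36, 31), (6, 18, t, 7, 34, 14), (6, 18, t, 7, 38, 28), (6, 18, t, 7, 40, 21), (6, 18, t, 7, 5, 26), (6, 19, m, 38, 34, 14), (6, 19, m, 38, 38, 28), (6, 19, m, 38, 40, 21), (6, 19, m, 38, 5, 26), (6, 29, x, 32, 34, 14), (6, 29, x, 32, 38, 28), (6, 29, x, 32, 40, 21), (6, 29, x, 32, 5, 26)}
σ[D ≥ 8]: keep tuples satisfying D ≥ 8 → {(37, 10, k, 30, 3, 22), (37, 10, k, 30, 36, 31), (37, 25, t, 24, 3, 22), (37, 25, t, 24, 36, 31), (37, 28, q, 36, 3, 22), (37, 28, q, 36, 36, 31), (37, 31, s, 29, 3, 22), (37, 31, s, 29, 36, 31), (37, 4, v, 32, 3, 22), (37, 4, v, 32, 36, 31), (6, 19, m, 38, 34, 14), (6, 19, m, 38, 38, 28), (6, 19, m, 38, 40, 21), (6, 19, m, 38, 5, 26), (6, 29, x, 32, 34, 14), (6, 29, x, 32, 38, 28), (6, 29, x, 32, 40, 21), (6, 29, x, 32, 5, 26)}
π[F, B, E]: project onto (F, B, E) (11 duplicate(s) eliminated) → {(10, k, 37), (19, m, 6), (25, t, 37), (28, q, 37), (29, x, 6), (31, s, 37), (4, v, 37)}

{(10, k, 37), (19, m, 6), (25, t, 37), (28, q, 37), (29, x, 6), (31, s, 37), (4, v, 37)}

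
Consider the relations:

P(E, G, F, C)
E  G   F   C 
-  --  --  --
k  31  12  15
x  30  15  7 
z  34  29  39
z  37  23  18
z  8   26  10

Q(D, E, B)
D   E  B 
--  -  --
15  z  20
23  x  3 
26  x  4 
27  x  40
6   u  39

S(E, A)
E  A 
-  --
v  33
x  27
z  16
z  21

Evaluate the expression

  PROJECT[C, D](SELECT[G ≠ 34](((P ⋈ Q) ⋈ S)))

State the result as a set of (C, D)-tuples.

{(10, 15), (18, 15), (7, 23), (7, 26), (7, 27)}

Joining P and Q on E yields {(x, 30, 15, 7, 23, 3), (x, 30, 15, 7, 26, 4), (x, 30, 15, 7, 27, 40), (z, 34, 29, 39, 15, 20), (z, 37, 23, 18, 15, 20), (z, 8, 26, 10, 15, 20)}.
Joining (P ⋈ Q) and S on E yields {(x, 30, 15, 7, 23, 3, 27), (x, 30, 15, 7, 26, 4, 27), (x, 30, 15, 7, 27, 40, 27), (z, 34, 29, 39, 15, 20, 16), (z, 34, 29, 39, 15, 20, 21), (z, 37, 23, 18, 15, 20, 16), (z, 37, 23, 18, 15, 20, 21), (z, 8, 26, 10, 15, 20, 16), (z, 8, 26, 10, 15, 20, 21)}.
Filtering on G ≠ 34 leaves {(x, 30, 15, 7, 23, 3, 27), (x, 30, 15, 7, 26, 4, 27), (x, 30, 15, 7, 27, 40, 27), (z, 37, 23, 18, 15, 20, 16), (z, 37, 23, 18, 15, 20, 21), (z, 8, 26, 10, 15, 20, 16), (z, 8, 26, 10, 15, 20, 21)}.
Projecting to C, D (2 duplicate(s) eliminated): {(10, 15), (18, 15), (7, 23), (7, 26), (7, 27)}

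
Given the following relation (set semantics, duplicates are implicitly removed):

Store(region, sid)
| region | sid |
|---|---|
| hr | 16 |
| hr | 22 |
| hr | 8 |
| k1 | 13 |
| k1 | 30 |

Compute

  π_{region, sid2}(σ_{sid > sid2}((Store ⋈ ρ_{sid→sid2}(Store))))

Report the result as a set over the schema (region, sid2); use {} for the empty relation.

{(hr, 16), (hr, 8), (k1, 13)}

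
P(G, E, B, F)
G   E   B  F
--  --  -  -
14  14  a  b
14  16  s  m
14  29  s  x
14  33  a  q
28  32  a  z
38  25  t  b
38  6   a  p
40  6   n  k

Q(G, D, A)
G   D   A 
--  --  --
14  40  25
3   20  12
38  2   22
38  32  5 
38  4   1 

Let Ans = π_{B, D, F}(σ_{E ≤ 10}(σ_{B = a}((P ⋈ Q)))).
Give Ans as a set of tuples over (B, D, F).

Natural join on G: {(14, 14, a, b, 40, 25), (14, 16, s, m, 40, 25), (14, 29, s, x, 40, 25), (14, 33, a, q, 40, 25), (38, 25, t, b, 2, 22), (38, 25, t, b, 32, 5), (38, 25, t, b, 4, 1), (38, 6, a, p, 2, 22), (38, 6, a, p, 32, 5), (38, 6, a, p, 4, 1)}
Selection B = a: {(14, 14, a, b, 40, 25), (14, 33, a, q, 40, 25), (38, 6, a, p, 2, 22), (38, 6, a, p, 32, 5), (38, 6, a, p, 4, 1)}
Selection E ≤ 10: {(38, 6, a, p, 2, 22), (38, 6, a, p, 32, 5), (38, 6, a, p, 4, 1)}
Projecting to B, D, F: {(a, 2, p), (a, 32, p), (a, 4, p)}

{(a, 2, p), (a, 32, p), (a, 4, p)}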